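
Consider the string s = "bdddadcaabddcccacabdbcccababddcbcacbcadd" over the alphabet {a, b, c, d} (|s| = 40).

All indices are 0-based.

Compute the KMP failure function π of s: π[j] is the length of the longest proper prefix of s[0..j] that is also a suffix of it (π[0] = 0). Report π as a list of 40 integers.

[0, 0, 0, 0, 0, 0, 0, 0, 0, 1, 2, 3, 0, 0, 0, 0, 0, 0, 1, 2, 1, 0, 0, 0, 0, 1, 0, 1, 2, 3, 0, 1, 0, 0, 0, 1, 0, 0, 0, 0]

π[0] = 0
j=1 s[j]='d': π[1]=0 (border '')
j=2 s[j]='d': π[2]=0 (border '')
j=3 s[j]='d': π[3]=0 (border '')
j=4 s[j]='a': π[4]=0 (border '')
j=5 s[j]='d': π[5]=0 (border '')
j=6 s[j]='c': π[6]=0 (border '')
j=7 s[j]='a': π[7]=0 (border '')
j=8 s[j]='a': π[8]=0 (border '')
j=9 s[j]='b': π[9]=1 (border 'b')
j=10 s[j]='d': π[10]=2 (border 'bd')
j=11 s[j]='d': π[11]=3 (border 'bdd')
j=12 s[j]='c': k: 3→0; π[12]=0 (border '')
j=13 s[j]='c': π[13]=0 (border '')
j=14 s[j]='c': π[14]=0 (border '')
j=15 s[j]='a': π[15]=0 (border '')
j=16 s[j]='c': π[16]=0 (border '')
j=17 s[j]='a': π[17]=0 (border '')
j=18 s[j]='b': π[18]=1 (border 'b')
j=19 s[j]='d': π[19]=2 (border 'bd')
j=20 s[j]='b': k: 2→0; π[20]=1 (border 'b')
j=21 s[j]='c': k: 1→0; π[21]=0 (border '')
j=22 s[j]='c': π[22]=0 (border '')
j=23 s[j]='c': π[23]=0 (border '')
j=24 s[j]='a': π[24]=0 (border '')
j=25 s[j]='b': π[25]=1 (border 'b')
j=26 s[j]='a': k: 1→0; π[26]=0 (border '')
j=27 s[j]='b': π[27]=1 (border 'b')
j=28 s[j]='d': π[28]=2 (border 'bd')
j=29 s[j]='d': π[29]=3 (border 'bdd')
j=30 s[j]='c': k: 3→0; π[30]=0 (border '')
j=31 s[j]='b': π[31]=1 (border 'b')
j=32 s[j]='c': k: 1→0; π[32]=0 (border '')
j=33 s[j]='a': π[33]=0 (border '')
j=34 s[j]='c': π[34]=0 (border '')
j=35 s[j]='b': π[35]=1 (border 'b')
j=36 s[j]='c': k: 1→0; π[36]=0 (border '')
j=37 s[j]='a': π[37]=0 (border '')
j=38 s[j]='d': π[38]=0 (border '')
j=39 s[j]='d': π[39]=0 (border '')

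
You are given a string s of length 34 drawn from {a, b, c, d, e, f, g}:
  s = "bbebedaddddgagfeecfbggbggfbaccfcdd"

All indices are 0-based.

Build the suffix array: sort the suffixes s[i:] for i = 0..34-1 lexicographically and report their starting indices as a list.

rank | idx | suffix
   0 |  27 | accfcdd
   1 |   6 | addddgagfeecfbggbggfbaccfcdd
   2 |  12 | agfeecfbggbggfbaccfcdd
   3 |  26 | baccfcdd
   4 |   0 | bbebedaddddgagfeecfbggbggfbaccfcdd
   5 |   1 | bebedaddddgagfeecfbggbggfbaccfcdd
   6 |   3 | bedaddddgagfeecfbggbggfbaccfcdd
   7 |  19 | bggbggfbaccfcdd
   8 |  22 | bggfbaccfcdd
   9 |  28 | ccfcdd
  10 |  31 | cdd
  11 |  17 | cfbggbggfbaccfcdd
  12 |  29 | cfcdd
  13 |  33 | d
  14 |   5 | daddddgagfeecfbggbggfbaccfcdd
  15 |  32 | dd
  16 |   7 | ddddgagfeecfbggbggfbaccfcdd
  17 |   8 | dddgagfeecfbggbggfbaccfcdd
  18 |   9 | ddgagfeecfbggbggfbaccfcdd
  19 |  10 | dgagfeecfbggbggfbaccfcdd
  20 |   2 | ebedaddddgagfeecfbggbggfbaccfcdd
  21 |  16 | ecfbggbggfbaccfcdd
  22 |   4 | edaddddgagfeecfbggbggfbaccfcdd
  23 |  15 | eecfbggbggfbaccfcdd
  24 |  25 | fbaccfcdd
  25 |  18 | fbggbggfbaccfcdd
  26 |  30 | fcdd
  27 |  14 | feecfbggbggfbaccfcdd
  28 |  11 | gagfeecfbggbggfbaccfcdd
  29 |  21 | gbggfbaccfcdd
  30 |  24 | gfbaccfcdd
  31 |  13 | gfeecfbggbggfbaccfcdd
  32 |  20 | ggbggfbaccfcdd
  33 |  23 | ggfbaccfcdd

[27, 6, 12, 26, 0, 1, 3, 19, 22, 28, 31, 17, 29, 33, 5, 32, 7, 8, 9, 10, 2, 16, 4, 15, 25, 18, 30, 14, 11, 21, 24, 13, 20, 23]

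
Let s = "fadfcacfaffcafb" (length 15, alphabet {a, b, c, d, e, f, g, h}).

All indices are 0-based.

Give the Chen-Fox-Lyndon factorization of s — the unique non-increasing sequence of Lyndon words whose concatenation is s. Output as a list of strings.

emit factor 1: 'f' (i=0, period=1)
emit factor 2: 'adfc' (i=1, period=4)
emit factor 3: 'acfaffcafb' (i=5, period=10)

["f", "adfc", "acfaffcafb"]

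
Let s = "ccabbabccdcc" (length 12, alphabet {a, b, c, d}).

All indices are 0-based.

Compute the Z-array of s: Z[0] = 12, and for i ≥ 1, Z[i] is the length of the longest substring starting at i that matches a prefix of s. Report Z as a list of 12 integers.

[12, 1, 0, 0, 0, 0, 0, 2, 1, 0, 2, 1]

Z[0]=12
i=1: i≥r, start 0; Z[1]=1 scan→box=[1,2)
i=2: i≥r, start 0; Z[2]=0
i=3: i≥r, start 0; Z[3]=0
i=4: i≥r, start 0; Z[4]=0
i=5: i≥r, start 0; Z[5]=0
i=6: i≥r, start 0; Z[6]=0
i=7: i≥r, start 0; Z[7]=2 scan→box=[7,9)
i=8: min(r-i=1, Z[1]=1)=1; Z[8]=1
i=9: i≥r, start 0; Z[9]=0
i=10: i≥r, start 0; Z[10]=2 scan→box=[10,12)
i=11: min(r-i=1, Z[1]=1)=1; Z[11]=1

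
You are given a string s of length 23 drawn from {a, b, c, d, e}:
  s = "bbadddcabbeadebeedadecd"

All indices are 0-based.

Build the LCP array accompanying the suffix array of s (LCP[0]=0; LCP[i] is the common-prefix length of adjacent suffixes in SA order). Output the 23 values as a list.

sorted suffixes:
  #0 SA[0]=7  'abbeadebeedadecd'
  #1 SA[1]=2  'adddcabbeadebeedadecd'
  #2 SA[2]=11  'adebeedadecd'
  #3 SA[3]=18  'adecd'
  #4 SA[4]=1  'badddcabbeadebeedadecd'
  #5 SA[5]=0  'bbadddcabbeadebeedadecd'
  #6 SA[6]=8  'bbeadebeedadecd'
  #7 SA[7]=9  'beadebeedadecd'
  #8 SA[8]=14  'beedadecd'
  #9 SA[9]=6  'cabbeadebeedadecd'
  #10 SA[10]=21  'cd'
  #11 SA[11]=22  'd'
  #12 SA[12]=17  'dadecd'
  #13 SA[13]=5  'dcabbeadebeedadecd'
  #14 SA[14]=4  'ddcabbeadebeedadecd'
  #15 SA[15]=3  'dddcabbeadebeedadecd'
  #16 SA[16]=12  'debeedadecd'
  #17 SA[17]=19  'decd'
  #18 SA[18]=10  'eadebeedadecd'
  #19 SA[19]=13  'ebeedadecd'
  #20 SA[20]=20  'ecd'
  #21 SA[21]=16  'edadecd'
  #22 SA[22]=15  'eedadecd'

SA = [7, 2, 11, 18, 1, 0, 8, 9, 14, 6, 21, 22, 17, 5, 4, 3, 12, 19, 10, 13, 20, 16, 15]
i: (SA[i-1],SA[i]) lcp shared
  1: (7,2) 1 'a'
  2: (2,11) 2 'ad'
  3: (11,18) 3 'ade'
  4: (18,1) 0 ''
  5: (1,0) 1 'b'
  6: (0,8) 2 'bb'
  7: (8,9) 1 'b'
  8: (9,14) 2 'be'
  9: (14,6) 0 ''
  10: (6,21) 1 'c'
  11: (21,22) 0 ''
  12: (22,17) 1 'd'
  13: (17,5) 1 'd'
  14: (5,4) 1 'd'
  15: (4,3) 2 'dd'
  16: (3,12) 1 'd'
  17: (12,19) 2 'de'
  18: (19,10) 0 ''
  19: (10,13) 1 'e'
  20: (13,20) 1 'e'
  21: (20,16) 1 'e'
  22: (16,15) 1 'e'

[0, 1, 2, 3, 0, 1, 2, 1, 2, 0, 1, 0, 1, 1, 1, 2, 1, 2, 0, 1, 1, 1, 1]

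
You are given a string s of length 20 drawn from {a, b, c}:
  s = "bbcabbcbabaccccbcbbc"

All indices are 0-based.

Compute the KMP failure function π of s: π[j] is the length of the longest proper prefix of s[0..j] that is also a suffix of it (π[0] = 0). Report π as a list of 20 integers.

π[0] = 0
j=1 s[j]='b': π[1]=1 (border 'b')
j=2 s[j]='c': k: 1→0; π[2]=0 (border '')
j=3 s[j]='a': π[3]=0 (border '')
j=4 s[j]='b': π[4]=1 (border 'b')
j=5 s[j]='b': π[5]=2 (border 'bb')
j=6 s[j]='c': π[6]=3 (border 'bbc')
j=7 s[j]='b': k: 3→0; π[7]=1 (border 'b')
j=8 s[j]='a': k: 1→0; π[8]=0 (border '')
j=9 s[j]='b': π[9]=1 (border 'b')
j=10 s[j]='a': k: 1→0; π[10]=0 (border '')
j=11 s[j]='c': π[11]=0 (border '')
j=12 s[j]='c': π[12]=0 (border '')
j=13 s[j]='c': π[13]=0 (border '')
j=14 s[j]='c': π[14]=0 (border '')
j=15 s[j]='b': π[15]=1 (border 'b')
j=16 s[j]='c': k: 1→0; π[16]=0 (border '')
j=17 s[j]='b': π[17]=1 (border 'b')
j=18 s[j]='b': π[18]=2 (border 'bb')
j=19 s[j]='c': π[19]=3 (border 'bbc')

[0, 1, 0, 0, 1, 2, 3, 1, 0, 1, 0, 0, 0, 0, 0, 1, 0, 1, 2, 3]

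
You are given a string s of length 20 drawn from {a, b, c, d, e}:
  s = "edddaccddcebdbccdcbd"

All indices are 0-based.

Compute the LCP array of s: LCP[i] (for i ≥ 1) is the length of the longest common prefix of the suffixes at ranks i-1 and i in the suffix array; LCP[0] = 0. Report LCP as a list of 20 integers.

[0, 0, 1, 2, 0, 1, 3, 1, 2, 1, 0, 1, 1, 1, 2, 1, 2, 2, 0, 1]

rank→(start, suffix):
  0 → (4, 'accddcebdbccdcbd')
  1 → (13, 'bccdcbd')
  2 → (18, 'bd')
  3 → (11, 'bdbccdcbd')
  4 → (17, 'cbd')
  5 → (14, 'ccdcbd')
  6 → (5, 'ccddcebdbccdcbd')
  7 → (15, 'cdcbd')
  8 → (6, 'cddcebdbccdcbd')
  9 → (9, 'cebdbccdcbd')
  10 → (19, 'd')
  11 → (3, 'daccddcebdbccdcbd')
  12 → (12, 'dbccdcbd')
  13 → (16, 'dcbd')
  14 → (8, 'dcebdbccdcbd')
  15 → (2, 'ddaccddcebdbccdcbd')
  16 → (7, 'ddcebdbccdcbd')
  17 → (1, 'dddaccddcebdbccdcbd')
  18 → (10, 'ebdbccdcbd')
  19 → (0, 'edddaccddcebdbccdcbd')

SA = [4, 13, 18, 11, 17, 14, 5, 15, 6, 9, 19, 3, 12, 16, 8, 2, 7, 1, 10, 0]
rank  pair      lcp
   1  s[4:],s[13:]  0  ''
   2  s[13:],s[18:]  1  'b'
   3  s[18:],s[11:]  2  'bd'
   4  s[11:],s[17:]  0  ''
   5  s[17:],s[14:]  1  'c'
   6  s[14:],s[5:]  3  'ccd'
   7  s[5:],s[15:]  1  'c'
   8  s[15:],s[6:]  2  'cd'
   9  s[6:],s[9:]  1  'c'
  10  s[9:],s[19:]  0  ''
  11  s[19:],s[3:]  1  'd'
  12  s[3:],s[12:]  1  'd'
  13  s[12:],s[16:]  1  'd'
  14  s[16:],s[8:]  2  'dc'
  15  s[8:],s[2:]  1  'd'
  16  s[2:],s[7:]  2  'dd'
  17  s[7:],s[1:]  2  'dd'
  18  s[1:],s[10:]  0  ''
  19  s[10:],s[0:]  1  'e'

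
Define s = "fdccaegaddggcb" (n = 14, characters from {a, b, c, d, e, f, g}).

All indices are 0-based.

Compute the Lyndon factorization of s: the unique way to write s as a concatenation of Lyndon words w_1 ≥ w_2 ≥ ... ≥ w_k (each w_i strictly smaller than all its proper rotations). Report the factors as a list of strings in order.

emit factor 1: 'f' (i=0, period=1)
emit factor 2: 'd' (i=1, period=1)
emit factor 3: 'c' (i=2, period=1)
emit factor 4: 'c' (i=3, period=1)
emit factor 5: 'aeg' (i=4, period=3)
emit factor 6: 'addggcb' (i=7, period=7)

["f", "d", "c", "c", "aeg", "addggcb"]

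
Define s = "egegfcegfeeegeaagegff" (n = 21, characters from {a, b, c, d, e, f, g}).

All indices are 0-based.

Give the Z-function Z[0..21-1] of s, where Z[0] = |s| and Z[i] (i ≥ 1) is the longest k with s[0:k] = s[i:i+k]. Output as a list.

[21, 0, 2, 0, 0, 0, 2, 0, 0, 1, 1, 3, 0, 1, 0, 0, 0, 2, 0, 0, 0]

Z[0]=21
i=1: i≥r, start 0; Z[1]=0
i=2: i≥r, start 0; Z[2]=2 grow→box=[2,4)
i=3: min(r-i=1, Z[1]=0)=0; Z[3]=0
i=4: i≥r, start 0; Z[4]=0
i=5: i≥r, start 0; Z[5]=0
i=6: i≥r, start 0; Z[6]=2 grow→box=[6,8)
i=7: min(r-i=1, Z[1]=0)=0; Z[7]=0
i=8: i≥r, start 0; Z[8]=0
i=9: i≥r, start 0; Z[9]=1 grow→box=[9,10)
i=10: i≥r, start 0; Z[10]=1 grow→box=[10,11)
i=11: i≥r, start 0; Z[11]=3 grow→box=[11,14)
i=12: min(r-i=2, Z[1]=0)=0; Z[12]=0
i=13: min(r-i=1, Z[2]=2)=1; Z[13]=1
i=14: i≥r, start 0; Z[14]=0
i=15: i≥r, start 0; Z[15]=0
i=16: i≥r, start 0; Z[16]=0
i=17: i≥r, start 0; Z[17]=2 grow→box=[17,19)
i=18: min(r-i=1, Z[1]=0)=0; Z[18]=0
i=19: i≥r, start 0; Z[19]=0
i=20: i≥r, start 0; Z[20]=0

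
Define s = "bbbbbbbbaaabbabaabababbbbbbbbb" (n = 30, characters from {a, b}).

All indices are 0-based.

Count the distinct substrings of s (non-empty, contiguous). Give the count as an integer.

rank | idx | suffix
   0 |   8 | aaabbabaabababbbbbbbbb
   1 |  15 | aabababbbbbbbbb
   2 |   9 | aabbabaabababbbbbbbbb
   3 |  13 | abaabababbbbbbbbb
   4 |  16 | abababbbbbbbbb
   5 |  18 | ababbbbbbbbb
   6 |  10 | abbabaabababbbbbbbbb
   7 |  20 | abbbbbbbbb
   8 |  29 | b
   9 |   7 | baaabbabaabababbbbbbbbb
  10 |  14 | baabababbbbbbbbb
  11 |  12 | babaabababbbbbbbbb
  12 |  17 | bababbbbbbbbb
  13 |  19 | babbbbbbbbb
  14 |  28 | bb
  15 |   6 | bbaaabbabaabababbbbbbbbb
  16 |  11 | bbabaabababbbbbbbbb
  17 |  27 | bbb
  18 |   5 | bbbaaabbabaabababbbbbbbbb
  19 |  26 | bbbb
  20 |   4 | bbbbaaabbabaabababbbbbbbbb
  21 |  25 | bbbbb
  22 |   3 | bbbbbaaabbabaabababbbbbbbbb
  23 |  24 | bbbbbb
  24 |   2 | bbbbbbaaabbabaabababbbbbbbbb
  25 |  23 | bbbbbbb
  26 |   1 | bbbbbbbaaabbabaabababbbbbbbbb
  27 |  22 | bbbbbbbb
  28 |   0 | bbbbbbbbaaabbabaabababbbbbbbbb
  29 |  21 | bbbbbbbbb

SA = [8, 15, 9, 13, 16, 18, 10, 20, 29, 7, 14, 12, 17, 19, 28, 6, 11, 27, 5, 26, 4, 25, 3, 24, 2, 23, 1, 22, 0, 21]
rank  pair      lcp
   1  s[8:],s[15:]  2  'aa'
   2  s[15:],s[9:]  3  'aab'
   3  s[9:],s[13:]  1  'a'
   4  s[13:],s[16:]  3  'aba'
   5  s[16:],s[18:]  4  'abab'
   6  s[18:],s[10:]  2  'ab'
   7  s[10:],s[20:]  3  'abb'
   8  s[20:],s[29:]  0  ''
   9  s[29:],s[7:]  1  'b'
  10  s[7:],s[14:]  3  'baa'
  11  s[14:],s[12:]  2  'ba'
  12  s[12:],s[17:]  4  'baba'
  13  s[17:],s[19:]  3  'bab'
  14  s[19:],s[28:]  1  'b'
  15  s[28:],s[6:]  2  'bb'
  16  s[6:],s[11:]  3  'bba'
  17  s[11:],s[27:]  2  'bb'
  18  s[27:],s[5:]  3  'bbb'
  19  s[5:],s[26:]  3  'bbb'
  20  s[26:],s[4:]  4  'bbbb'
  21  s[4:],s[25:]  4  'bbbb'
  22  s[25:],s[3:]  5  'bbbbb'
  23  s[3:],s[24:]  5  'bbbbb'
  24  s[24:],s[2:]  6  'bbbbbb'
  25  s[2:],s[23:]  6  'bbbbbb'
  26  s[23:],s[1:]  7  'bbbbbbb'
  27  s[1:],s[22:]  7  'bbbbbbb'
  28  s[22:],s[0:]  8  'bbbbbbbb'
  29  s[0:],s[21:]  8  'bbbbbbbb'

n(n+1)/2 = 30·31/2 = 465
Σ LCP = 0 + 2 + 3 + 1 + 3 + 4 + 2 + 3 + 0 + 1 + 3 + 2 + 4 + 3 + 1 + 2 + 3 + 2 + 3 + 3 + 4 + 4 + 5 + 5 + 6 + 6 + 7 + 7 + 8 + 8 = 105
distinct = 465 − 105 = 360

360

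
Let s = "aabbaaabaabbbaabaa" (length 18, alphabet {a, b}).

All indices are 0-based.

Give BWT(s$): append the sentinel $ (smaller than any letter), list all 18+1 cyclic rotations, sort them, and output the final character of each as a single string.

aabbba$baaaaabbaaba

rank  rotation             last
    0  $aabbaaabaabbbaabaa  a
    1  a$aabbaaabaabbbaaba  a
    2  aa$aabbaaabaabbbaab  b
    3  aaabaabbbaabaa$aabb  b
    4  aabaa$aabbaaabaabbb  b
    5  aabaabbbaabaa$aabba  a
    6  aabbaaabaabbbaabaa$  $
    7  aabbbaabaa$aabbaaab  b
    8  abaa$aabbaaabaabbba  a
    9  abaabbbaabaa$aabbaa  a
   10  abbaaabaabbbaabaa$a  a
   11  abbbaabaa$aabbaaaba  a
   12  baa$aabbaaabaabbbaa  a
   13  baaabaabbbaabaa$aab  b
   14  baabaa$aabbaaabaabb  b
   15  baabbbaabaa$aabbaaa  a
   16  bbaaabaabbbaabaa$aa  a
   17  bbaabaa$aabbaaabaab  b
   18  bbbaabaa$aabbaaabaa  a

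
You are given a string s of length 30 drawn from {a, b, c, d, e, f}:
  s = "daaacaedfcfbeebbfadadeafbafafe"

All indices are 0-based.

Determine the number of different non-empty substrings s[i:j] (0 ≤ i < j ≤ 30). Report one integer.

rank→(start, suffix):
  0 → (1, 'aaacaedfcfbeebbfadadeafbafafe')
  1 → (2, 'aacaedfcfbeebbfadadeafbafafe')
  2 → (3, 'acaedfcfbeebbfadadeafbafafe')
  3 → (17, 'adadeafbafafe')
  4 → (19, 'adeafbafafe')
  5 → (5, 'aedfcfbeebbfadadeafbafafe')
  6 → (25, 'afafe')
  7 → (22, 'afbafafe')
  8 → (27, 'afe')
  9 → (24, 'bafafe')
  10 → (14, 'bbfadadeafbafafe')
  11 → (11, 'beebbfadadeafbafafe')
  12 → (15, 'bfadadeafbafafe')
  13 → (4, 'caedfcfbeebbfadadeafbafafe')
  14 → (9, 'cfbeebbfadadeafbafafe')
  15 → (0, 'daaacaedfcfbeebbfadadeafbafafe')
  16 → (18, 'dadeafbafafe')
  17 → (20, 'deafbafafe')
  18 → (7, 'dfcfbeebbfadadeafbafafe')
  19 → (29, 'e')
  20 → (21, 'eafbafafe')
  21 → (13, 'ebbfadadeafbafafe')
  22 → (6, 'edfcfbeebbfadadeafbafafe')
  23 → (12, 'eebbfadadeafbafafe')
  24 → (16, 'fadadeafbafafe')
  25 → (26, 'fafe')
  26 → (23, 'fbafafe')
  27 → (10, 'fbeebbfadadeafbafafe')
  28 → (8, 'fcfbeebbfadadeafbafafe')
  29 → (28, 'fe')

SA = [1, 2, 3, 17, 19, 5, 25, 22, 27, 24, 14, 11, 15, 4, 9, 0, 18, 20, 7, 29, 21, 13, 6, 12, 16, 26, 23, 10, 8, 28]
i: (SA[i-1],SA[i]) lcp shared
  1: (1,2) 2 'aa'
  2: (2,3) 1 'a'
  3: (3,17) 1 'a'
  4: (17,19) 2 'ad'
  5: (19,5) 1 'a'
  6: (5,25) 1 'a'
  7: (25,22) 2 'af'
  8: (22,27) 2 'af'
  9: (27,24) 0 ''
  10: (24,14) 1 'b'
  11: (14,11) 1 'b'
  12: (11,15) 1 'b'
  13: (15,4) 0 ''
  14: (4,9) 1 'c'
  15: (9,0) 0 ''
  16: (0,18) 2 'da'
  17: (18,20) 1 'd'
  18: (20,7) 1 'd'
  19: (7,29) 0 ''
  20: (29,21) 1 'e'
  21: (21,13) 1 'e'
  22: (13,6) 1 'e'
  23: (6,12) 1 'e'
  24: (12,16) 0 ''
  25: (16,26) 2 'fa'
  26: (26,23) 1 'f'
  27: (23,10) 2 'fb'
  28: (10,8) 1 'f'
  29: (8,28) 1 'f'

n(n+1)/2 = 30·31/2 = 465
Σ LCP = 0 + 2 + 1 + 1 + 2 + 1 + 1 + 2 + 2 + 0 + 1 + 1 + 1 + 0 + 1 + 0 + 2 + 1 + 1 + 0 + 1 + 1 + 1 + 1 + 0 + 2 + 1 + 2 + 1 + 1 = 31
distinct = 465 − 31 = 434

434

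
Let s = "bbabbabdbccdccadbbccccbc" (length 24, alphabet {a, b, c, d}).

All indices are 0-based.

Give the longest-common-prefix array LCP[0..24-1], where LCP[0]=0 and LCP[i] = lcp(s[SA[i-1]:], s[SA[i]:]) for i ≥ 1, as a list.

[0, 2, 1, 0, 3, 1, 4, 2, 1, 2, 3, 1, 0, 1, 1, 1, 2, 2, 3, 2, 1, 0, 2, 1]

rank | idx | suffix
   0 |   2 | abbabdbccdccadbbccccbc
   1 |   5 | abdbccdccadbbccccbc
   2 |  14 | adbbccccbc
   3 |   1 | babbabdbccdccadbbccccbc
   4 |   4 | babdbccdccadbbccccbc
   5 |   0 | bbabbabdbccdccadbbccccbc
   6 |   3 | bbabdbccdccadbbccccbc
   7 |  16 | bbccccbc
   8 |  22 | bc
   9 |  17 | bccccbc
  10 |   8 | bccdccadbbccccbc
  11 |   6 | bdbccdccadbbccccbc
  12 |  23 | c
  13 |  13 | cadbbccccbc
  14 |  21 | cbc
  15 |  12 | ccadbbccccbc
  16 |  20 | ccbc
  17 |  19 | cccbc
  18 |  18 | ccccbc
  19 |   9 | ccdccadbbccccbc
  20 |  10 | cdccadbbccccbc
  21 |  15 | dbbccccbc
  22 |   7 | dbccdccadbbccccbc
  23 |  11 | dccadbbccccbc

SA = [2, 5, 14, 1, 4, 0, 3, 16, 22, 17, 8, 6, 23, 13, 21, 12, 20, 19, 18, 9, 10, 15, 7, 11]
i: (SA[i-1],SA[i]) lcp shared
  1: (2,5) 2 'ab'
  2: (5,14) 1 'a'
  3: (14,1) 0 ''
  4: (1,4) 3 'bab'
  5: (4,0) 1 'b'
  6: (0,3) 4 'bbab'
  7: (3,16) 2 'bb'
  8: (16,22) 1 'b'
  9: (22,17) 2 'bc'
  10: (17,8) 3 'bcc'
  11: (8,6) 1 'b'
  12: (6,23) 0 ''
  13: (23,13) 1 'c'
  14: (13,21) 1 'c'
  15: (21,12) 1 'c'
  16: (12,20) 2 'cc'
  17: (20,19) 2 'cc'
  18: (19,18) 3 'ccc'
  19: (18,9) 2 'cc'
  20: (9,10) 1 'c'
  21: (10,15) 0 ''
  22: (15,7) 2 'db'
  23: (7,11) 1 'd'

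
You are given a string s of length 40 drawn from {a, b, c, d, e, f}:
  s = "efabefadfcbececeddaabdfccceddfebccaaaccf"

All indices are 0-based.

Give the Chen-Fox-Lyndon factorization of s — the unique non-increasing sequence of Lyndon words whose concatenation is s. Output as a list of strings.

["ef", "abefadfcbececedd", "aabdfccceddfebcc", "aaaccf"]

emit factor 1: 'ef' (i=0, period=2)
emit factor 2: 'abefadfcbececedd' (i=2, period=16)
emit factor 3: 'aabdfccceddfebcc' (i=18, period=16)
emit factor 4: 'aaaccf' (i=34, period=6)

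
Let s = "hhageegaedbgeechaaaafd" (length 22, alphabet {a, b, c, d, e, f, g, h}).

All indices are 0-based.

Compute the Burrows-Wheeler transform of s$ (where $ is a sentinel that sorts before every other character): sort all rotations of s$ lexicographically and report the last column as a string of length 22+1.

rank  rotation                 last
    0  $hhageegaedbgeechaaaafd  d
    1  aaaafd$hhageegaedbgeech  h
    2  aaafd$hhageegaedbgeecha  a
    3  aafd$hhageegaedbgeechaa  a
    4  aedbgeechaaaafd$hhageeg  g
    5  afd$hhageegaedbgeechaaa  a
    6  ageegaedbgeechaaaafd$hh  h
    7  bgeechaaaafd$hhageegaed  d
    8  chaaaafd$hhageegaedbgee  e
    9  d$hhageegaedbgeechaaaaf  f
   10  dbgeechaaaafd$hhageegae  e
   11  echaaaafd$hhageegaedbge  e
   12  edbgeechaaaafd$hhageega  a
   13  eechaaaafd$hhageegaedbg  g
   14  eegaedbgeechaaaafd$hhag  g
   15  egaedbgeechaaaafd$hhage  e
   16  fd$hhageegaedbgeechaaaa  a
   17  gaedbgeechaaaafd$hhagee  e
   18  geechaaaafd$hhageegaedb  b
   19  geegaedbgeechaaaafd$hha  a
   20  haaaafd$hhageegaedbgeec  c
   21  hageegaedbgeechaaaafd$h  h
   22  hhageegaedbgeechaaaafd$  $

dhaagahdefeeaggeaebach$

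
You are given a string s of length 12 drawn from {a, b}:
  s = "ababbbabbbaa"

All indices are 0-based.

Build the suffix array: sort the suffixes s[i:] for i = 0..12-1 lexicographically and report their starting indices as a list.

sorted suffixes:
  #0 SA[0]=11  'a'
  #1 SA[1]=10  'aa'
  #2 SA[2]=0  'ababbbabbbaa'
  #3 SA[3]=6  'abbbaa'
  #4 SA[4]=2  'abbbabbbaa'
  #5 SA[5]=9  'baa'
  #6 SA[6]=5  'babbbaa'
  #7 SA[7]=1  'babbbabbbaa'
  #8 SA[8]=8  'bbaa'
  #9 SA[9]=4  'bbabbbaa'
  #10 SA[10]=7  'bbbaa'
  #11 SA[11]=3  'bbbabbbaa'

[11, 10, 0, 6, 2, 9, 5, 1, 8, 4, 7, 3]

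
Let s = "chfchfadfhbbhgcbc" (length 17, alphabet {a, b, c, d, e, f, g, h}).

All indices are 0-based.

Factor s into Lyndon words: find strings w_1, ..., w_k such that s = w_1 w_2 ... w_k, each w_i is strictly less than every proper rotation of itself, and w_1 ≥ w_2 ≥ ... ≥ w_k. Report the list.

emit factor 1: 'chf' (i=0, period=3)
emit factor 2: 'chf' (i=3, period=3)
emit factor 3: 'adfhbbhgcbc' (i=6, period=11)

["chf", "chf", "adfhbbhgcbc"]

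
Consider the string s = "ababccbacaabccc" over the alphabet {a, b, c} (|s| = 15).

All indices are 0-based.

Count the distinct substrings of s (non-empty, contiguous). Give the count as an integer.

rank | idx | suffix
   0 |   9 | aabccc
   1 |   0 | ababccbacaabccc
   2 |   2 | abccbacaabccc
   3 |  10 | abccc
   4 |   7 | acaabccc
   5 |   1 | babccbacaabccc
   6 |   6 | bacaabccc
   7 |   3 | bccbacaabccc
   8 |  11 | bccc
   9 |  14 | c
  10 |   8 | caabccc
  11 |   5 | cbacaabccc
  12 |  13 | cc
  13 |   4 | ccbacaabccc
  14 |  12 | ccc

SA = [9, 0, 2, 10, 7, 1, 6, 3, 11, 14, 8, 5, 13, 4, 12]
[i] adj suffixes → lcp
  [1] 9/0 → 1 ('a')
  [2] 0/2 → 2 ('ab')
  [3] 2/10 → 4 ('abcc')
  [4] 10/7 → 1 ('a')
  [5] 7/1 → 0 ('')
  [6] 1/6 → 2 ('ba')
  [7] 6/3 → 1 ('b')
  [8] 3/11 → 3 ('bcc')
  [9] 11/14 → 0 ('')
  [10] 14/8 → 1 ('c')
  [11] 8/5 → 1 ('c')
  [12] 5/13 → 1 ('c')
  [13] 13/4 → 2 ('cc')
  [14] 4/12 → 2 ('cc')

n(n+1)/2 = 15·16/2 = 120
Σ LCP = 0 + 1 + 2 + 4 + 1 + 0 + 2 + 1 + 3 + 0 + 1 + 1 + 1 + 2 + 2 = 21
distinct = 120 − 21 = 99

99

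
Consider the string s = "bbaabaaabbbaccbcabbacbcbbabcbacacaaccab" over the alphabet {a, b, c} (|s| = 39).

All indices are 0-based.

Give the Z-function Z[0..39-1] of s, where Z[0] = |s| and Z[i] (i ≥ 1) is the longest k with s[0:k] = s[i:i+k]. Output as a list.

[39, 1, 0, 0, 1, 0, 0, 0, 2, 3, 1, 0, 0, 0, 1, 0, 0, 3, 1, 0, 0, 1, 0, 3, 1, 0, 1, 0, 1, 0, 0, 0, 0, 0, 0, 0, 0, 0, 1]

Z[0]=39
i=1: i≥r, start 0; Z[1]=1 grow→box=[1,2)
i=2: i≥r, start 0; Z[2]=0
i=3: i≥r, start 0; Z[3]=0
i=4: i≥r, start 0; Z[4]=1 grow→box=[4,5)
i=5: i≥r, start 0; Z[5]=0
i=6: i≥r, start 0; Z[6]=0
i=7: i≥r, start 0; Z[7]=0
i=8: i≥r, start 0; Z[8]=2 grow→box=[8,10)
i=9: min(r-i=1, Z[1]=1)=1; Z[9]=3 grow→box=[9,12)
i=10: min(r-i=2, Z[1]=1)=1; Z[10]=1
i=11: min(r-i=1, Z[2]=0)=0; Z[11]=0
i=12: i≥r, start 0; Z[12]=0
i=13: i≥r, start 0; Z[13]=0
i=14: i≥r, start 0; Z[14]=1 grow→box=[14,15)
i=15: i≥r, start 0; Z[15]=0
i=16: i≥r, start 0; Z[16]=0
i=17: i≥r, start 0; Z[17]=3 grow→box=[17,20)
i=18: min(r-i=2, Z[1]=1)=1; Z[18]=1
i=19: min(r-i=1, Z[2]=0)=0; Z[19]=0
i=20: i≥r, start 0; Z[20]=0
i=21: i≥r, start 0; Z[21]=1 grow→box=[21,22)
i=22: i≥r, start 0; Z[22]=0
i=23: i≥r, start 0; Z[23]=3 grow→box=[23,26)
i=24: min(r-i=2, Z[1]=1)=1; Z[24]=1
i=25: min(r-i=1, Z[2]=0)=0; Z[25]=0
i=26: i≥r, start 0; Z[26]=1 grow→box=[26,27)
i=27: i≥r, start 0; Z[27]=0
i=28: i≥r, start 0; Z[28]=1 grow→box=[28,29)
i=29: i≥r, start 0; Z[29]=0
i=30: i≥r, start 0; Z[30]=0
i=31: i≥r, start 0; Z[31]=0
i=32: i≥r, start 0; Z[32]=0
i=33: i≥r, start 0; Z[33]=0
i=34: i≥r, start 0; Z[34]=0
i=35: i≥r, start 0; Z[35]=0
i=36: i≥r, start 0; Z[36]=0
i=37: i≥r, start 0; Z[37]=0
i=38: i≥r, start 0; Z[38]=1 grow→box=[38,39)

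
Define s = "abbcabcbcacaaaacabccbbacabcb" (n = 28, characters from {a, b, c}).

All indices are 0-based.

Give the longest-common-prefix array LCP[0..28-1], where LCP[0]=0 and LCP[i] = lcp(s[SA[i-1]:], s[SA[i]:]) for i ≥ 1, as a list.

[0, 3, 2, 1, 2, 4, 3, 1, 3, 5, 0, 1, 1, 2, 1, 3, 2, 3, 2, 0, 2, 5, 4, 2, 1, 2, 2, 1]

rank | idx | suffix
   0 |  11 | aaaacabccbbacabcb
   1 |  12 | aaacabccbbacabcb
   2 |  13 | aacabccbbacabcb
   3 |   0 | abbcabcbcacaaaacabccbbacabcb
   4 |  24 | abcb
   5 |   4 | abcbcacaaaacabccbbacabcb
   6 |  16 | abccbbacabcb
   7 |   9 | acaaaacabccbbacabcb
   8 |  22 | acabcb
   9 |  14 | acabccbbacabcb
  10 |  27 | b
  11 |  21 | bacabcb
  12 |  20 | bbacabcb
  13 |   1 | bbcabcbcacaaaacabccbbacabcb
  14 |   2 | bcabcbcacaaaacabccbbacabcb
  15 |   7 | bcacaaaacabccbbacabcb
  16 |  25 | bcb
  17 |   5 | bcbcacaaaacabccbbacabcb
  18 |  17 | bccbbacabcb
  19 |  10 | caaaacabccbbacabcb
  20 |  23 | cabcb
  21 |   3 | cabcbcacaaaacabccbbacabcb
  22 |  15 | cabccbbacabcb
  23 |   8 | cacaaaacabccbbacabcb
  24 |  26 | cb
  25 |  19 | cbbacabcb
  26 |   6 | cbcacaaaacabccbbacabcb
  27 |  18 | ccbbacabcb

SA = [11, 12, 13, 0, 24, 4, 16, 9, 22, 14, 27, 21, 20, 1, 2, 7, 25, 5, 17, 10, 23, 3, 15, 8, 26, 19, 6, 18]
[i] adj suffixes → lcp
  [1] 11/12 → 3 ('aaa')
  [2] 12/13 → 2 ('aa')
  [3] 13/0 → 1 ('a')
  [4] 0/24 → 2 ('ab')
  [5] 24/4 → 4 ('abcb')
  [6] 4/16 → 3 ('abc')
  [7] 16/9 → 1 ('a')
  [8] 9/22 → 3 ('aca')
  [9] 22/14 → 5 ('acabc')
  [10] 14/27 → 0 ('')
  [11] 27/21 → 1 ('b')
  [12] 21/20 → 1 ('b')
  [13] 20/1 → 2 ('bb')
  [14] 1/2 → 1 ('b')
  [15] 2/7 → 3 ('bca')
  [16] 7/25 → 2 ('bc')
  [17] 25/5 → 3 ('bcb')
  [18] 5/17 → 2 ('bc')
  [19] 17/10 → 0 ('')
  [20] 10/23 → 2 ('ca')
  [21] 23/3 → 5 ('cabcb')
  [22] 3/15 → 4 ('cabc')
  [23] 15/8 → 2 ('ca')
  [24] 8/26 → 1 ('c')
  [25] 26/19 → 2 ('cb')
  [26] 19/6 → 2 ('cb')
  [27] 6/18 → 1 ('c')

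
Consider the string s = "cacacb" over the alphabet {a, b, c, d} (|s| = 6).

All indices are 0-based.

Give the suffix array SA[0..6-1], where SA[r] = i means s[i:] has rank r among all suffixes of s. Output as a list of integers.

[1, 3, 5, 0, 2, 4]

rank | idx | suffix
   0 |   1 | acacb
   1 |   3 | acb
   2 |   5 | b
   3 |   0 | cacacb
   4 |   2 | cacb
   5 |   4 | cb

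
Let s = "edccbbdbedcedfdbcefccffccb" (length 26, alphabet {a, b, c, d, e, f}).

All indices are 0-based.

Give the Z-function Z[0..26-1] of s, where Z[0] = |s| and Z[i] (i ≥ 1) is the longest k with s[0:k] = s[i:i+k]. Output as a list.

Z[0]=26
i=1: outside box; Z[1]=0
i=2: outside box; Z[2]=0
i=3: outside box; Z[3]=0
i=4: outside box; Z[4]=0
i=5: outside box; Z[5]=0
i=6: outside box; Z[6]=0
i=7: outside box; Z[7]=0
i=8: outside box; Z[8]=3 scan→box=[8,11)
i=9: min(r-i=2, Z[1]=0)=0; Z[9]=0
i=10: min(r-i=1, Z[2]=0)=0; Z[10]=0
i=11: outside box; Z[11]=2 scan→box=[11,13)
i=12: min(r-i=1, Z[1]=0)=0; Z[12]=0
i=13: outside box; Z[13]=0
i=14: outside box; Z[14]=0
i=15: outside box; Z[15]=0
i=16: outside box; Z[16]=0
i=17: outside box; Z[17]=1 scan→box=[17,18)
i=18: outside box; Z[18]=0
i=19: outside box; Z[19]=0
i=20: outside box; Z[20]=0
i=21: outside box; Z[21]=0
i=22: outside box; Z[22]=0
i=23: outside box; Z[23]=0
i=24: outside box; Z[24]=0
i=25: outside box; Z[25]=0

[26, 0, 0, 0, 0, 0, 0, 0, 3, 0, 0, 2, 0, 0, 0, 0, 0, 1, 0, 0, 0, 0, 0, 0, 0, 0]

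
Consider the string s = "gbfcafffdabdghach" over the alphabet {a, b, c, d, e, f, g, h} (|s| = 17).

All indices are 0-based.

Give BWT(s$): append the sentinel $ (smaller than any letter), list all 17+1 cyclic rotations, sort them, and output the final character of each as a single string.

hdhcagfafbbffa$dcg

rank  rotation            last
    0  $gbfcafffdabdghach  h
    1  abdghach$gbfcafffd  d
    2  ach$gbfcafffdabdgh  h
    3  afffdabdghach$gbfc  c
    4  bdghach$gbfcafffda  a
    5  bfcafffdabdghach$g  g
    6  cafffdabdghach$gbf  f
    7  ch$gbfcafffdabdgha  a
    8  dabdghach$gbfcafff  f
    9  dghach$gbfcafffdab  b
   10  fcafffdabdghach$gb  b
   11  fdabdghach$gbfcaff  f
   12  ffdabdghach$gbfcaf  f
   13  fffdabdghach$gbfca  a
   14  gbfcafffdabdghach$  $
   15  ghach$gbfcafffdabd  d
   16  h$gbfcafffdabdghac  c
   17  hach$gbfcafffdabdg  g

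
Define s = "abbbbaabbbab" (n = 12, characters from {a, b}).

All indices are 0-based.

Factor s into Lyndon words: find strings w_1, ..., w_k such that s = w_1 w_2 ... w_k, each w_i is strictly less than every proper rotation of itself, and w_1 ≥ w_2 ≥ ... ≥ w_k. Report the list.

["abbbb", "aabbbab"]

emit factor 1: 'abbbb' (i=0, period=5)
emit factor 2: 'aabbbab' (i=5, period=7)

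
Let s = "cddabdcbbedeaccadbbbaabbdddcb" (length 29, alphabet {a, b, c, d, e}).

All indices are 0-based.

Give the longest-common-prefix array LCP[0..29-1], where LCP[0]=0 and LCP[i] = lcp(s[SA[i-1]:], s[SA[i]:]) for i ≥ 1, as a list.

[0, 1, 2, 1, 1, 0, 1, 1, 2, 2, 2, 1, 2, 1, 0, 1, 2, 1, 1, 0, 1, 1, 3, 1, 2, 2, 1, 0, 1]

sorted suffixes:
  #0 SA[0]=20  'aabbdddcb'
  #1 SA[1]=21  'abbdddcb'
  #2 SA[2]=3  'abdcbbedeaccadbbbaabbdddcb'
  #3 SA[3]=12  'accadbbbaabbdddcb'
  #4 SA[4]=15  'adbbbaabbdddcb'
  #5 SA[5]=28  'b'
  #6 SA[6]=19  'baabbdddcb'
  #7 SA[7]=18  'bbaabbdddcb'
  #8 SA[8]=17  'bbbaabbdddcb'
  #9 SA[9]=22  'bbdddcb'
  #10 SA[10]=7  'bbedeaccadbbbaabbdddcb'
  #11 SA[11]=4  'bdcbbedeaccadbbbaabbdddcb'
  #12 SA[12]=23  'bdddcb'
  #13 SA[13]=8  'bedeaccadbbbaabbdddcb'
  #14 SA[14]=14  'cadbbbaabbdddcb'
  #15 SA[15]=27  'cb'
  #16 SA[16]=6  'cbbedeaccadbbbaabbdddcb'
  #17 SA[17]=13  'ccadbbbaabbdddcb'
  #18 SA[18]=0  'cddabdcbbedeaccadbbbaabbdddcb'
  #19 SA[19]=2  'dabdcbbedeaccadbbbaabbdddcb'
  #20 SA[20]=16  'dbbbaabbdddcb'
  #21 SA[21]=26  'dcb'
  #22 SA[22]=5  'dcbbedeaccadbbbaabbdddcb'
  #23 SA[23]=1  'ddabdcbbedeaccadbbbaabbdddcb'
  #24 SA[24]=25  'ddcb'
  #25 SA[25]=24  'dddcb'
  #26 SA[26]=10  'deaccadbbbaabbdddcb'
  #27 SA[27]=11  'eaccadbbbaabbdddcb'
  #28 SA[28]=9  'edeaccadbbbaabbdddcb'

SA = [20, 21, 3, 12, 15, 28, 19, 18, 17, 22, 7, 4, 23, 8, 14, 27, 6, 13, 0, 2, 16, 26, 5, 1, 25, 24, 10, 11, 9]
rank  pair      lcp
   1  s[20:],s[21:]  1  'a'
   2  s[21:],s[3:]  2  'ab'
   3  s[3:],s[12:]  1  'a'
   4  s[12:],s[15:]  1  'a'
   5  s[15:],s[28:]  0  ''
   6  s[28:],s[19:]  1  'b'
   7  s[19:],s[18:]  1  'b'
   8  s[18:],s[17:]  2  'bb'
   9  s[17:],s[22:]  2  'bb'
  10  s[22:],s[7:]  2  'bb'
  11  s[7:],s[4:]  1  'b'
  12  s[4:],s[23:]  2  'bd'
  13  s[23:],s[8:]  1  'b'
  14  s[8:],s[14:]  0  ''
  15  s[14:],s[27:]  1  'c'
  16  s[27:],s[6:]  2  'cb'
  17  s[6:],s[13:]  1  'c'
  18  s[13:],s[0:]  1  'c'
  19  s[0:],s[2:]  0  ''
  20  s[2:],s[16:]  1  'd'
  21  s[16:],s[26:]  1  'd'
  22  s[26:],s[5:]  3  'dcb'
  23  s[5:],s[1:]  1  'd'
  24  s[1:],s[25:]  2  'dd'
  25  s[25:],s[24:]  2  'dd'
  26  s[24:],s[10:]  1  'd'
  27  s[10:],s[11:]  0  ''
  28  s[11:],s[9:]  1  'e'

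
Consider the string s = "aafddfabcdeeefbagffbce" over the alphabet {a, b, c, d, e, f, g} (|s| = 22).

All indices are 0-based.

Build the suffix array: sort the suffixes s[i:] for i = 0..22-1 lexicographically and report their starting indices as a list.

[0, 6, 1, 15, 14, 7, 19, 8, 20, 3, 9, 4, 21, 10, 11, 12, 5, 13, 18, 2, 17, 16]

rank→(start, suffix):
  0 → (0, 'aafddfabcdeeefbagffbce')
  1 → (6, 'abcdeeefbagffbce')
  2 → (1, 'afddfabcdeeefbagffbce')
  3 → (15, 'agffbce')
  4 → (14, 'bagffbce')
  5 → (7, 'bcdeeefbagffbce')
  6 → (19, 'bce')
  7 → (8, 'cdeeefbagffbce')
  8 → (20, 'ce')
  9 → (3, 'ddfabcdeeefbagffbce')
  10 → (9, 'deeefbagffbce')
  11 → (4, 'dfabcdeeefbagffbce')
  12 → (21, 'e')
  13 → (10, 'eeefbagffbce')
  14 → (11, 'eefbagffbce')
  15 → (12, 'efbagffbce')
  16 → (5, 'fabcdeeefbagffbce')
  17 → (13, 'fbagffbce')
  18 → (18, 'fbce')
  19 → (2, 'fddfabcdeeefbagffbce')
  20 → (17, 'ffbce')
  21 → (16, 'gffbce')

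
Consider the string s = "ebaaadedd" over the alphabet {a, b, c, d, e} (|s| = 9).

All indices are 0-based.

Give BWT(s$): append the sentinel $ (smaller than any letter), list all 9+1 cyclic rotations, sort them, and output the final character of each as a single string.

rank  rotation    last
    0  $ebaaadedd  d
    1  aaadedd$eb  b
    2  aadedd$eba  a
    3  adedd$ebaa  a
    4  baaadedd$e  e
    5  d$ebaaaded  d
    6  dd$ebaaade  e
    7  dedd$ebaaa  a
    8  ebaaadedd$  $
    9  edd$ebaaad  d

dbaaedea$d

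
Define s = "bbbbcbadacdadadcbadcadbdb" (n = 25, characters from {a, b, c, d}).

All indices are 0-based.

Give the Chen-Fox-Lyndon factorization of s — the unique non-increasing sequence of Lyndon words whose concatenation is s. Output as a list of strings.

emit factor 1: 'bbbbc' (i=0, period=5)
emit factor 2: 'b' (i=5, period=1)
emit factor 3: 'ad' (i=6, period=2)
emit factor 4: 'acdadadcbadcadbdb' (i=8, period=17)

["bbbbc", "b", "ad", "acdadadcbadcadbdb"]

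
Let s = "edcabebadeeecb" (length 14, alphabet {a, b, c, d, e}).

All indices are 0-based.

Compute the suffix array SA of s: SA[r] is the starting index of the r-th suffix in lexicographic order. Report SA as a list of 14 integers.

[3, 7, 13, 6, 4, 2, 12, 1, 8, 5, 11, 0, 10, 9]

sorted suffixes:
  #0 SA[0]=3  'abebadeeecb'
  #1 SA[1]=7  'adeeecb'
  #2 SA[2]=13  'b'
  #3 SA[3]=6  'badeeecb'
  #4 SA[4]=4  'bebadeeecb'
  #5 SA[5]=2  'cabebadeeecb'
  #6 SA[6]=12  'cb'
  #7 SA[7]=1  'dcabebadeeecb'
  #8 SA[8]=8  'deeecb'
  #9 SA[9]=5  'ebadeeecb'
  #10 SA[10]=11  'ecb'
  #11 SA[11]=0  'edcabebadeeecb'
  #12 SA[12]=10  'eecb'
  #13 SA[13]=9  'eeecb'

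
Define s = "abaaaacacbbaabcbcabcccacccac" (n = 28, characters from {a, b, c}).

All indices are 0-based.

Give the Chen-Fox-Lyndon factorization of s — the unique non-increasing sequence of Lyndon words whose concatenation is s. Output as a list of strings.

emit factor 1: 'ab' (i=0, period=2)
emit factor 2: 'aaaacacbbaabcbcabcccacccac' (i=2, period=26)

["ab", "aaaacacbbaabcbcabcccacccac"]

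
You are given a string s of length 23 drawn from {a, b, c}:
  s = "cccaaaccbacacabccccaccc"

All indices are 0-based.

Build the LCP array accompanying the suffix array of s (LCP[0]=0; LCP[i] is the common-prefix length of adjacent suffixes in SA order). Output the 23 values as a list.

rank→(start, suffix):
  0 → (3, 'aaaccbacacabccccaccc')
  1 → (4, 'aaccbacacabccccaccc')
  2 → (13, 'abccccaccc')
  3 → (11, 'acabccccaccc')
  4 → (9, 'acacabccccaccc')
  5 → (5, 'accbacacabccccaccc')
  6 → (19, 'accc')
  7 → (8, 'bacacabccccaccc')
  8 → (14, 'bccccaccc')
  9 → (22, 'c')
  10 → (2, 'caaaccbacacabccccaccc')
  11 → (12, 'cabccccaccc')
  12 → (10, 'cacabccccaccc')
  13 → (18, 'caccc')
  14 → (7, 'cbacacabccccaccc')
  15 → (21, 'cc')
  16 → (1, 'ccaaaccbacacabccccaccc')
  17 → (17, 'ccaccc')
  18 → (6, 'ccbacacabccccaccc')
  19 → (20, 'ccc')
  20 → (0, 'cccaaaccbacacabccccaccc')
  21 → (16, 'cccaccc')
  22 → (15, 'ccccaccc')

SA = [3, 4, 13, 11, 9, 5, 19, 8, 14, 22, 2, 12, 10, 18, 7, 21, 1, 17, 6, 20, 0, 16, 15]
i: (SA[i-1],SA[i]) lcp shared
  1: (3,4) 2 'aa'
  2: (4,13) 1 'a'
  3: (13,11) 1 'a'
  4: (11,9) 3 'aca'
  5: (9,5) 2 'ac'
  6: (5,19) 3 'acc'
  7: (19,8) 0 ''
  8: (8,14) 1 'b'
  9: (14,22) 0 ''
  10: (22,2) 1 'c'
  11: (2,12) 2 'ca'
  12: (12,10) 2 'ca'
  13: (10,18) 3 'cac'
  14: (18,7) 1 'c'
  15: (7,21) 1 'c'
  16: (21,1) 2 'cc'
  17: (1,17) 3 'cca'
  18: (17,6) 2 'cc'
  19: (6,20) 2 'cc'
  20: (20,0) 3 'ccc'
  21: (0,16) 4 'ccca'
  22: (16,15) 3 'ccc'

[0, 2, 1, 1, 3, 2, 3, 0, 1, 0, 1, 2, 2, 3, 1, 1, 2, 3, 2, 2, 3, 4, 3]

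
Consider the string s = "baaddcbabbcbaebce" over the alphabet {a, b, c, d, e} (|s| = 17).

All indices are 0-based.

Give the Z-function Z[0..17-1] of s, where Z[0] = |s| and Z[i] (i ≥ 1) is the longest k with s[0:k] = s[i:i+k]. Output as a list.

Z[0]=17
i=1: fresh scan; Z[1]=0
i=2: fresh scan; Z[2]=0
i=3: fresh scan; Z[3]=0
i=4: fresh scan; Z[4]=0
i=5: fresh scan; Z[5]=0
i=6: fresh scan; Z[6]=2 extend→box=[6,8)
i=7: min(r-i=1, Z[1]=0)=0; Z[7]=0
i=8: fresh scan; Z[8]=1 extend→box=[8,9)
i=9: fresh scan; Z[9]=1 extend→box=[9,10)
i=10: fresh scan; Z[10]=0
i=11: fresh scan; Z[11]=2 extend→box=[11,13)
i=12: min(r-i=1, Z[1]=0)=0; Z[12]=0
i=13: fresh scan; Z[13]=0
i=14: fresh scan; Z[14]=1 extend→box=[14,15)
i=15: fresh scan; Z[15]=0
i=16: fresh scan; Z[16]=0

[17, 0, 0, 0, 0, 0, 2, 0, 1, 1, 0, 2, 0, 0, 1, 0, 0]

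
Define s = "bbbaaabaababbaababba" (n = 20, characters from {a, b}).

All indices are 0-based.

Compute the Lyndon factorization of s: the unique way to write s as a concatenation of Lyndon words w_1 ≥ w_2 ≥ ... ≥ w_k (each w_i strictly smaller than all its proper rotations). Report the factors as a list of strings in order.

emit factor 1: 'b' (i=0, period=1)
emit factor 2: 'b' (i=1, period=1)
emit factor 3: 'b' (i=2, period=1)
emit factor 4: 'aaabaababbaababb' (i=3, period=16)
emit factor 5: 'a' (i=19, period=1)

["b", "b", "b", "aaabaababbaababb", "a"]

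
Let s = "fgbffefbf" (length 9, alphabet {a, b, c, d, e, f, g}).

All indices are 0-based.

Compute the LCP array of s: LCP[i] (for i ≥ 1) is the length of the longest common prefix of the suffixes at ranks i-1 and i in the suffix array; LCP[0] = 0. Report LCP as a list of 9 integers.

[0, 2, 0, 0, 1, 1, 1, 1, 0]

sorted suffixes:
  #0 SA[0]=7  'bf'
  #1 SA[1]=2  'bffefbf'
  #2 SA[2]=5  'efbf'
  #3 SA[3]=8  'f'
  #4 SA[4]=6  'fbf'
  #5 SA[5]=4  'fefbf'
  #6 SA[6]=3  'ffefbf'
  #7 SA[7]=0  'fgbffefbf'
  #8 SA[8]=1  'gbffefbf'

SA = [7, 2, 5, 8, 6, 4, 3, 0, 1]
rank  pair      lcp
   1  s[7:],s[2:]  2  'bf'
   2  s[2:],s[5:]  0  ''
   3  s[5:],s[8:]  0  ''
   4  s[8:],s[6:]  1  'f'
   5  s[6:],s[4:]  1  'f'
   6  s[4:],s[3:]  1  'f'
   7  s[3:],s[0:]  1  'f'
   8  s[0:],s[1:]  0  ''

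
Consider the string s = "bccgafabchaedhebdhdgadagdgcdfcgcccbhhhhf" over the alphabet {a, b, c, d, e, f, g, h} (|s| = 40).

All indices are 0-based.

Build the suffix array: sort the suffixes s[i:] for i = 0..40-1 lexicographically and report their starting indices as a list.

[6, 20, 10, 4, 22, 0, 7, 15, 34, 33, 32, 31, 1, 26, 2, 29, 8, 21, 27, 18, 24, 16, 12, 14, 11, 39, 5, 28, 19, 3, 30, 25, 23, 9, 17, 13, 38, 37, 36, 35]

rank→(start, suffix):
  0 → (6, 'abchaedhebdhdgadagdgcdfcgcccbhhhhf')
  1 → (20, 'adagdgcdfcgcccbhhhhf')
  2 → (10, 'aedhebdhdgadagdgcdfcgcccbhhhhf')
  3 → (4, 'afabchaedhebdhdgadagdgcdfcgcccbhhhhf')
  4 → (22, 'agdgcdfcgcccbhhhhf')
  5 → (0, 'bccgafabchaedhebdhdgadagdgcdfcgcccbhhhhf')
  6 → (7, 'bchaedhebdhdgadagdgcdfcgcccbhhhhf')
  7 → (15, 'bdhdgadagdgcdfcgcccbhhhhf')
  8 → (34, 'bhhhhf')
  9 → (33, 'cbhhhhf')
  10 → (32, 'ccbhhhhf')
  11 → (31, 'cccbhhhhf')
  12 → (1, 'ccgafabchaedhebdhdgadagdgcdfcgcccbhhhhf')
  13 → (26, 'cdfcgcccbhhhhf')
  14 → (2, 'cgafabchaedhebdhdgadagdgcdfcgcccbhhhhf')
  15 → (29, 'cgcccbhhhhf')
  16 → (8, 'chaedhebdhdgadagdgcdfcgcccbhhhhf')
  17 → (21, 'dagdgcdfcgcccbhhhhf')
  18 → (27, 'dfcgcccbhhhhf')
  19 → (18, 'dgadagdgcdfcgcccbhhhhf')
  20 → (24, 'dgcdfcgcccbhhhhf')
  21 → (16, 'dhdgadagdgcdfcgcccbhhhhf')
  22 → (12, 'dhebdhdgadagdgcdfcgcccbhhhhf')
  23 → (14, 'ebdhdgadagdgcdfcgcccbhhhhf')
  24 → (11, 'edhebdhdgadagdgcdfcgcccbhhhhf')
  25 → (39, 'f')
  26 → (5, 'fabchaedhebdhdgadagdgcdfcgcccbhhhhf')
  27 → (28, 'fcgcccbhhhhf')
  28 → (19, 'gadagdgcdfcgcccbhhhhf')
  29 → (3, 'gafabchaedhebdhdgadagdgcdfcgcccbhhhhf')
  30 → (30, 'gcccbhhhhf')
  31 → (25, 'gcdfcgcccbhhhhf')
  32 → (23, 'gdgcdfcgcccbhhhhf')
  33 → (9, 'haedhebdhdgadagdgcdfcgcccbhhhhf')
  34 → (17, 'hdgadagdgcdfcgcccbhhhhf')
  35 → (13, 'hebdhdgadagdgcdfcgcccbhhhhf')
  36 → (38, 'hf')
  37 → (37, 'hhf')
  38 → (36, 'hhhf')
  39 → (35, 'hhhhf')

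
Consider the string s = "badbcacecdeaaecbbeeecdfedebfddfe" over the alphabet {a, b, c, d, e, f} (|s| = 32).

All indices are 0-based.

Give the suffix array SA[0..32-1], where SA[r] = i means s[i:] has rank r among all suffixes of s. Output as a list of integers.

[11, 5, 1, 12, 0, 15, 3, 16, 26, 4, 14, 8, 20, 6, 2, 28, 9, 24, 29, 21, 31, 10, 25, 13, 7, 19, 23, 18, 17, 27, 30, 22]

rank→(start, suffix):
  0 → (11, 'aaecbbeeecdfedebfddfe')
  1 → (5, 'acecdeaaecbbeeecdfedebfddfe')
  2 → (1, 'adbcacecdeaaecbbeeecdfedebfddfe')
  3 → (12, 'aecbbeeecdfedebfddfe')
  4 → (0, 'badbcacecdeaaecbbeeecdfedebfddfe')
  5 → (15, 'bbeeecdfedebfddfe')
  6 → (3, 'bcacecdeaaecbbeeecdfedebfddfe')
  7 → (16, 'beeecdfedebfddfe')
  8 → (26, 'bfddfe')
  9 → (4, 'cacecdeaaecbbeeecdfedebfddfe')
  10 → (14, 'cbbeeecdfedebfddfe')
  11 → (8, 'cdeaaecbbeeecdfedebfddfe')
  12 → (20, 'cdfedebfddfe')
  13 → (6, 'cecdeaaecbbeeecdfedebfddfe')
  14 → (2, 'dbcacecdeaaecbbeeecdfedebfddfe')
  15 → (28, 'ddfe')
  16 → (9, 'deaaecbbeeecdfedebfddfe')
  17 → (24, 'debfddfe')
  18 → (29, 'dfe')
  19 → (21, 'dfedebfddfe')
  20 → (31, 'e')
  21 → (10, 'eaaecbbeeecdfedebfddfe')
  22 → (25, 'ebfddfe')
  23 → (13, 'ecbbeeecdfedebfddfe')
  24 → (7, 'ecdeaaecbbeeecdfedebfddfe')
  25 → (19, 'ecdfedebfddfe')
  26 → (23, 'edebfddfe')
  27 → (18, 'eecdfedebfddfe')
  28 → (17, 'eeecdfedebfddfe')
  29 → (27, 'fddfe')
  30 → (30, 'fe')
  31 → (22, 'fedebfddfe')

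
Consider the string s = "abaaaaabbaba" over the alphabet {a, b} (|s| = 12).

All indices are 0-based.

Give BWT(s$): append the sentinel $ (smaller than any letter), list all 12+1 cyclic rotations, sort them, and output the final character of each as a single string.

abbaaab$aaaba

rank  rotation       last
    0  $abaaaaabbaba  a
    1  a$abaaaaabbab  b
    2  aaaaabbaba$ab  b
    3  aaaabbaba$aba  a
    4  aaabbaba$abaa  a
    5  aabbaba$abaaa  a
    6  aba$abaaaaabb  b
    7  abaaaaabbaba$  $
    8  abbaba$abaaaa  a
    9  ba$abaaaaabba  a
   10  baaaaabbaba$a  a
   11  baba$abaaaaab  b
   12  bbaba$abaaaaa  a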